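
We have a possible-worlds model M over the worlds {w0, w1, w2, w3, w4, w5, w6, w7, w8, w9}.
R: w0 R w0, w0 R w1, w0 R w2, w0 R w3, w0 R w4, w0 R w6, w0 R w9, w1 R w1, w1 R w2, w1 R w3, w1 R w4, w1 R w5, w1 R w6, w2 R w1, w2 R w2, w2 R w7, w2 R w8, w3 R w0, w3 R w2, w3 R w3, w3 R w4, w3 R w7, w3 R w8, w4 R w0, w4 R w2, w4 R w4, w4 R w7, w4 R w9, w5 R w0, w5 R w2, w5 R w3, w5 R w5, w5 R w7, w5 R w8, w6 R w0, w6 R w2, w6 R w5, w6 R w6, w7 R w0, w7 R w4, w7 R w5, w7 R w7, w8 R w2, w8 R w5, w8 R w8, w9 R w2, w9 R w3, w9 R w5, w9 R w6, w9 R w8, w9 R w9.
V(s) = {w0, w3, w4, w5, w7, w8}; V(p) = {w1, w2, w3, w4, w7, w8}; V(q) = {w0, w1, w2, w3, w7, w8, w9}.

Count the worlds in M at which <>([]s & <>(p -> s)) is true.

Let φ = <>([]s & <>(p -> s)). Evaluate φ at each world:
  w0 (successors {w0, w1, w2, w3, w4, w6, w9}): φ is false.
  w1 (successors {w1, w2, w3, w4, w5, w6}): φ is false.
  w2 (successors {w1, w2, w7, w8}): φ is true.
  w3 (successors {w0, w2, w3, w4, w7, w8}): φ is true.
  w4 (successors {w0, w2, w4, w7, w9}): φ is true.
  w5 (successors {w0, w2, w3, w5, w7, w8}): φ is true.
  w6 (successors {w0, w2, w5, w6}): φ is false.
  w7 (successors {w0, w4, w5, w7}): φ is true.
  w8 (successors {w2, w5, w8}): φ is false.
  w9 (successors {w2, w3, w5, w6, w8, w9}): φ is false.
For instance, at w1:
  At w1: <>([]s & <>(p -> s)) requires []s & <>(p -> s) at some successor in {w1, w2, w3, w4, w5, w6}.
    At w1: []s & <>(p -> s) is false.
    At w2: []s & <>(p -> s) is false.
    At w3: []s & <>(p -> s) is false.
    At w4: []s & <>(p -> s) is false.
    At w5: []s & <>(p -> s) is false.
    At w6: []s & <>(p -> s) is false.
  So <>([]s & <>(p -> s)) is false at w1.
Satisfying worlds: {w2, w3, w4, w5, w7}

5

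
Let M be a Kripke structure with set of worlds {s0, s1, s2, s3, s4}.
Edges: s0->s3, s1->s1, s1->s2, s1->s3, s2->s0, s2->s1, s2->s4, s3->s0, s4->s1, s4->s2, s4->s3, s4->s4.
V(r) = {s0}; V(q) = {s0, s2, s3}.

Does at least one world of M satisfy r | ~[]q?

Let φ = r | ~[]q. Evaluate φ at each world:
  s0 (successors {s3}): φ is true.
  s1 (successors {s1, s2, s3}): φ is true.
  s2 (successors {s0, s1, s4}): φ is true.
  s3 (successors {s0}): φ is false.
  s4 (successors {s1, s2, s3, s4}): φ is true.
Detail at s0 (witness):
  At s0: r is true, ~[]q is false, so r | ~[]q is true.
    At s0: []q is true, so ~[]q is false.
      At s0: []q requires q at every successor {s3}.
        At s3: q is true.
      So []q is true at s0.

Yes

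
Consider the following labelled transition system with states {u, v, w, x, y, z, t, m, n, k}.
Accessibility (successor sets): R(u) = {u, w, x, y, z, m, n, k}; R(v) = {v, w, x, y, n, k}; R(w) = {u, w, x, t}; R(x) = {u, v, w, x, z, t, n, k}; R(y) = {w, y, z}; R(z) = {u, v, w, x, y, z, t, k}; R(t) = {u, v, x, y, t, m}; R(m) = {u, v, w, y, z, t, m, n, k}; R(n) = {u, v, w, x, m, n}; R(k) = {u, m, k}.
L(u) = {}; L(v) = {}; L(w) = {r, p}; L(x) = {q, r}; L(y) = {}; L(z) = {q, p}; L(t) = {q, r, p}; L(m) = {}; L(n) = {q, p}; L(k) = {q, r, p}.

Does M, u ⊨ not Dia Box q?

Yes

At u: Dia Box q is false, so not Dia Box q is true.
  At u: Dia Box q requires Box q at some successor in {u, w, x, y, z, m, n, k}.
    At u: Box q is false.
    At w: Box q is false.
    At x: Box q is false.
    At y: Box q is false.
    At z: Box q is false.
    At m: Box q is false.
    At n: Box q is false.
    At k: Box q is false.
  So Dia Box q is false at u.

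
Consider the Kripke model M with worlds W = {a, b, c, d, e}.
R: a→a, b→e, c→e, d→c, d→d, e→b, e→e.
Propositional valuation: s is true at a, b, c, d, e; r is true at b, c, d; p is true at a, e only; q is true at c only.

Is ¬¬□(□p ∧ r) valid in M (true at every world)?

Recall that □ψ holds at a world iff ψ holds at every accessible world, and ◇ψ holds iff ψ holds at some accessible world.
Let φ = ¬¬□(□p ∧ r). Evaluate φ at each world:
  a (successors {a}): φ is false.
  b (successors {e}): φ is false.
  c (successors {e}): φ is false.
  d (successors {c, d}): φ is false.
  e (successors {b, e}): φ is false.
Detail at a (counterexample):
  At a: ¬□(□p ∧ r) is true, so ¬¬□(□p ∧ r) is false.
    At a: □(□p ∧ r) is false, so ¬□(□p ∧ r) is true.
      At a: □(□p ∧ r) requires □p ∧ r at every successor {a}.
        □p ∧ r fails at a, so □(□p ∧ r) is false at a.

No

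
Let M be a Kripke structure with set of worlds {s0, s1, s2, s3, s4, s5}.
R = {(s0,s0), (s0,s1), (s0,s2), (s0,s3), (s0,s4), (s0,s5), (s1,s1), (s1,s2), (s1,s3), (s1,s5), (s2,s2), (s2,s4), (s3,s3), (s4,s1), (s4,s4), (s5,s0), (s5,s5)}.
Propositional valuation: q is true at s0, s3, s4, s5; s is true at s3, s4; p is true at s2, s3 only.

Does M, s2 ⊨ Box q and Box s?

No

Recall that Box ψ holds at a world iff ψ holds at every accessible world, and Dia ψ holds iff ψ holds at some accessible world.
At s2: Box q is false, Box s is false, so Box q and Box s is false.
  At s2: Box q requires q at every successor {s2, s4}.
    q fails at s2, so Box q is false at s2.
  At s2: Box s requires s at every successor {s2, s4}.
    s fails at s2, so Box s is false at s2.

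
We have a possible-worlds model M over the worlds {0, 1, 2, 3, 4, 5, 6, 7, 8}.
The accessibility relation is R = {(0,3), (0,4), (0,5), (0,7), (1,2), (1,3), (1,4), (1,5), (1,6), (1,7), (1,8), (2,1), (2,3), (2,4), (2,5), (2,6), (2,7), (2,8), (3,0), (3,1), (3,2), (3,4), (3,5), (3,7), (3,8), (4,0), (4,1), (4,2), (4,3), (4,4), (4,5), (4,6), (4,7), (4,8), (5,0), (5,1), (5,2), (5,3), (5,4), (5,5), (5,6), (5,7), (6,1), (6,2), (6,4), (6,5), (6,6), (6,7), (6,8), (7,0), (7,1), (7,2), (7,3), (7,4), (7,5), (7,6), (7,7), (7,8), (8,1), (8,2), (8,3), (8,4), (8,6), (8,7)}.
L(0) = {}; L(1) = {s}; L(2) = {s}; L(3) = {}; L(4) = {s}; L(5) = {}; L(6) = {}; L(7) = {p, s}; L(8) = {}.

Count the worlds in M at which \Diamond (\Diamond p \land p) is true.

9

Let φ = \Diamond (\Diamond p \land p). Evaluate φ at each world:
  0 (successors {3, 4, 5, 7}): φ is true.
  1 (successors {2, 3, 4, 5, 6, 7, 8}): φ is true.
  2 (successors {1, 3, 4, 5, 6, 7, 8}): φ is true.
  3 (successors {0, 1, 2, 4, 5, 7, 8}): φ is true.
  4 (successors {0, 1, 2, 3, 4, 5, 6, 7, 8}): φ is true.
  5 (successors {0, 1, 2, 3, 4, 5, 6, 7}): φ is true.
  6 (successors {1, 2, 4, 5, 6, 7, 8}): φ is true.
  7 (successors {0, 1, 2, 3, 4, 5, 6, 7, 8}): φ is true.
  8 (successors {1, 2, 3, 4, 6, 7}): φ is true.
For instance, at 5:
  At 5: \Diamond (\Diamond p \land p) requires \Diamond p \land p at some successor in {0, 1, 2, 3, 4, 5, 6, 7}.
    \Diamond p \land p holds at 7, so \Diamond (\Diamond p \land p) is true at 5.
      At 7: \Diamond p is true, p is true, so \Diamond p \land p is true.
Satisfying worlds: {0, 1, 2, 3, 4, 5, 6, 7, 8}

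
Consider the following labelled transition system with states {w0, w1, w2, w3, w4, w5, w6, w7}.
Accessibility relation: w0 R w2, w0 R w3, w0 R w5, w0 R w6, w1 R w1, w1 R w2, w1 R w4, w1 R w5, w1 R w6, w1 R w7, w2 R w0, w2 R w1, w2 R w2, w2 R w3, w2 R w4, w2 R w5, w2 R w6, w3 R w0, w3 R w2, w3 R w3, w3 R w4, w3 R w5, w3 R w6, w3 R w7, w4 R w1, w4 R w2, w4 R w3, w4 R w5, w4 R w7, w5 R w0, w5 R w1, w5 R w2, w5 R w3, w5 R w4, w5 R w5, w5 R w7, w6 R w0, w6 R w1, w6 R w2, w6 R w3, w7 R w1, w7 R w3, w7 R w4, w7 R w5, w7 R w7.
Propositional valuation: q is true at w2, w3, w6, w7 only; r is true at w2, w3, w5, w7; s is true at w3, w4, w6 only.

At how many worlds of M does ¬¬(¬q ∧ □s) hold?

0

Let φ = ¬¬(¬q ∧ □s). Evaluate φ at each world:
  w0 (successors {w2, w3, w5, w6}): φ is false.
  w1 (successors {w1, w2, w4, w5, w6, w7}): φ is false.
  w2 (successors {w0, w1, w2, w3, w4, w5, w6}): φ is false.
  w3 (successors {w0, w2, w3, w4, w5, w6, w7}): φ is false.
  w4 (successors {w1, w2, w3, w5, w7}): φ is false.
  w5 (successors {w0, w1, w2, w3, w4, w5, w7}): φ is false.
  w6 (successors {w0, w1, w2, w3}): φ is false.
  w7 (successors {w1, w3, w4, w5, w7}): φ is false.
For instance, at w1:
  At w1: ¬(¬q ∧ □s) is true, so ¬¬(¬q ∧ □s) is false.
    At w1: ¬q ∧ □s is false, so ¬(¬q ∧ □s) is true.
      At w1: ¬q is true, □s is false, so ¬q ∧ □s is false.
Satisfying worlds: none.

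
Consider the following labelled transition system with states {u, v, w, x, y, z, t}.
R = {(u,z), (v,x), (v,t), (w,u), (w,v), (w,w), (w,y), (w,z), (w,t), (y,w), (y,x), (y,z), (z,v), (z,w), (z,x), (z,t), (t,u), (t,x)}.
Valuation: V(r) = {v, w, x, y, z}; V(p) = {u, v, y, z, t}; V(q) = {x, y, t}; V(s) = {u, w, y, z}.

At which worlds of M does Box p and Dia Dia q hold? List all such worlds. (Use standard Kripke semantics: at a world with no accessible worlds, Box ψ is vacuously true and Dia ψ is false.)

Let φ = Box p and Dia Dia q. Evaluate φ at each world:
  u (successors {z}): φ is true.
  v (successors {x, t}): φ is false.
  w (successors {u, v, w, y, z, t}): φ is false.
  x (successors ∅): φ is false.
  y (successors {w, x, z}): φ is false.
  z (successors {v, w, x, t}): φ is false.
  t (successors {u, x}): φ is false.
For instance, at w:
  At w: Box p is false, Dia Dia q is true, so Box p and Dia Dia q is false.
    At w: Box p requires p at every successor {u, v, w, y, z, t}.
      p fails at w, so Box p is false at w.
    At w: Dia Dia q requires Dia q at some successor in {u, v, w, y, z, t}.
      Dia q holds at v, so Dia Dia q is true at w.
Satisfying worlds: {u}

u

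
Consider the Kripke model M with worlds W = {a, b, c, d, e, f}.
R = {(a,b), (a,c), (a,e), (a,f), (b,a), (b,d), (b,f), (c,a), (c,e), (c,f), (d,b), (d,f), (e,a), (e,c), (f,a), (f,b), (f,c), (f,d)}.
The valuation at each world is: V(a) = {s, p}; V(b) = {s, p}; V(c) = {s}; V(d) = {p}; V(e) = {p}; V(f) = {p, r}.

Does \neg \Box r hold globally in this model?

Yes

Let φ = \neg \Box r. Evaluate φ at each world:
  a (successors {b, c, e, f}): φ is true.
  b (successors {a, d, f}): φ is true.
  c (successors {a, e, f}): φ is true.
  d (successors {b, f}): φ is true.
  e (successors {a, c}): φ is true.
  f (successors {a, b, c, d}): φ is true.
For instance, at a:
  At a: \Box r is false, so \neg \Box r is true.
    At a: \Box r requires r at every successor {b, c, e, f}.
      r fails at b, so \Box r is false at a.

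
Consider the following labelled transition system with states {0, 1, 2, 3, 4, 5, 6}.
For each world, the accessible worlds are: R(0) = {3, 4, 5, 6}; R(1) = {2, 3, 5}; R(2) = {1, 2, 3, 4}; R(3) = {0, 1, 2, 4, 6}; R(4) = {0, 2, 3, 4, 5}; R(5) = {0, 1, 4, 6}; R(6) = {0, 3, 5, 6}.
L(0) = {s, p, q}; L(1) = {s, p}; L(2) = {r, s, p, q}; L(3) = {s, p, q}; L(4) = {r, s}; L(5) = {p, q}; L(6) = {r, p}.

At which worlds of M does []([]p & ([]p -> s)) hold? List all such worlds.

none

Recall that []ψ holds at a world iff ψ holds at every accessible world, and <>ψ holds iff ψ holds at some accessible world.
Let φ = []([]p & ([]p -> s)). Evaluate φ at each world:
  0 (successors {3, 4, 5, 6}): φ is false.
  1 (successors {2, 3, 5}): φ is false.
  2 (successors {1, 2, 3, 4}): φ is false.
  3 (successors {0, 1, 2, 4, 6}): φ is false.
  4 (successors {0, 2, 3, 4, 5}): φ is false.
  5 (successors {0, 1, 4, 6}): φ is false.
  6 (successors {0, 3, 5, 6}): φ is false.
For instance, at 1:
  At 1: []([]p & ([]p -> s)) requires []p & ([]p -> s) at every successor {2, 3, 5}.
    []p & ([]p -> s) fails at 2, so []([]p & ([]p -> s)) is false at 1.
      At 2: []p is false, []p -> s is true, so []p & ([]p -> s) is false.
Satisfying worlds: none.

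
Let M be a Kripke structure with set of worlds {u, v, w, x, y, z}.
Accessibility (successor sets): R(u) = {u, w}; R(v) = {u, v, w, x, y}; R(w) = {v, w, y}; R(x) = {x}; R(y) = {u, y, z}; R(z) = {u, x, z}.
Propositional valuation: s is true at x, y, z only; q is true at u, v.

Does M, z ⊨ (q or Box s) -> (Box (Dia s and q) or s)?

At z: q or Box s is false, Box (Dia s and q) or s is true, so (q or Box s) -> (Box (Dia s and q) or s) is true.
  At z: q is false, Box s is false, so q or Box s is false.
    At z: Box s requires s at every successor {u, x, z}.
      s fails at u, so Box s is false at z.
  At z: Box (Dia s and q) is false, s is true, so Box (Dia s and q) or s is true.
    At z: Box (Dia s and q) requires Dia s and q at every successor {u, x, z}.
      Dia s and q fails at u, so Box (Dia s and q) is false at z.

Yes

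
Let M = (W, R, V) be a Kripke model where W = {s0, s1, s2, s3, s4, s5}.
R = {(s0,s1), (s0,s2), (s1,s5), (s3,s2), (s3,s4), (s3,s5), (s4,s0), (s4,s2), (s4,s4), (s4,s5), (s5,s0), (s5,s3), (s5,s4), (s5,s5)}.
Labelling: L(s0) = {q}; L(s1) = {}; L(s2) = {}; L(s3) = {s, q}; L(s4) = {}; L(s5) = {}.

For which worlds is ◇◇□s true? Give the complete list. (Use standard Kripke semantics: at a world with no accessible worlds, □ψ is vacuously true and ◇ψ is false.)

Let φ = ◇◇□s. Evaluate φ at each world:
  s0 (successors {s1, s2}): φ is false.
  s1 (successors {s5}): φ is false.
  s2 (successors ∅): φ is false.
  s3 (successors {s2, s4, s5}): φ is true.
  s4 (successors {s0, s2, s4, s5}): φ is true.
  s5 (successors {s0, s3, s4, s5}): φ is true.
For instance, at s5:
  At s5: ◇◇□s requires ◇□s at some successor in {s0, s3, s4, s5}.
    ◇□s holds at s0, so ◇◇□s is true at s5.
      At s0: ◇□s requires □s at some successor in {s1, s2}.
        □s holds at s2, so ◇□s is true at s0.
Satisfying worlds: {s3, s4, s5}

s3, s4, s5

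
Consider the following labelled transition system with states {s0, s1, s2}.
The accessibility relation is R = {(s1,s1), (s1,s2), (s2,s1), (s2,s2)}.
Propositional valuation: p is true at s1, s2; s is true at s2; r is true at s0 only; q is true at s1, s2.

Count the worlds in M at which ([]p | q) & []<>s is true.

Let φ = ([]p | q) & []<>s. Evaluate φ at each world:
  s0 (successors ∅): φ is true.
  s1 (successors {s1, s2}): φ is true.
  s2 (successors {s1, s2}): φ is true.
For instance, at s2:
  At s2: []p | q is true, []<>s is true, so ([]p | q) & []<>s is true.
    At s2: []p is true, q is true, so []p | q is true.
      At s2: []p requires p at every successor {s1, s2}.
        At s1: p is true.
        At s2: p is true.
      So []p is true at s2.
    At s2: []<>s requires <>s at every successor {s1, s2}.
      At s1: <>s is true.
      At s2: <>s is true.
    So []<>s is true at s2.
Satisfying worlds: {s0, s1, s2}

3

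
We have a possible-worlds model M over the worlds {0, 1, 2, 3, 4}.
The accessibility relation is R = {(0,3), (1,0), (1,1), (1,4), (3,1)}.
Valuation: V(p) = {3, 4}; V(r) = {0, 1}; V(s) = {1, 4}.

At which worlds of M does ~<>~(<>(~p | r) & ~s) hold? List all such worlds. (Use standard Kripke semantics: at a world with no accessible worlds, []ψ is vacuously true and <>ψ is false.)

Let φ = ~<>~(<>(~p | r) & ~s). Evaluate φ at each world:
  0 (successors {3}): φ is true.
  1 (successors {0, 1, 4}): φ is false.
  2 (successors ∅): φ is true.
  3 (successors {1}): φ is false.
  4 (successors ∅): φ is true.
For instance, at 1:
  At 1: <>~(<>(~p | r) & ~s) is true, so ~<>~(<>(~p | r) & ~s) is false.
    At 1: <>~(<>(~p | r) & ~s) requires ~(<>(~p | r) & ~s) at some successor in {0, 1, 4}.
      ~(<>(~p | r) & ~s) holds at 0, so <>~(<>(~p | r) & ~s) is true at 1.
Satisfying worlds: {0, 2, 4}

0, 2, 4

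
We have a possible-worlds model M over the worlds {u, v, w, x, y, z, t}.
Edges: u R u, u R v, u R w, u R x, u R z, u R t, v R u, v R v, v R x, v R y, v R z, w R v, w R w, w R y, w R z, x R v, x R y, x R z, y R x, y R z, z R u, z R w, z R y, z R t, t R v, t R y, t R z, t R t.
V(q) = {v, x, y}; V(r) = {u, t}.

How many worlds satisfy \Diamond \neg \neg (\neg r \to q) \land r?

2

Recall that \Diamond ψ holds at a world iff ψ holds at some accessible world.
Let φ = \Diamond \neg \neg (\neg r \to q) \land r. Evaluate φ at each world:
  u (successors {u, v, w, x, z, t}): φ is true.
  v (successors {u, v, x, y, z}): φ is false.
  w (successors {v, w, y, z}): φ is false.
  x (successors {v, y, z}): φ is false.
  y (successors {x, z}): φ is false.
  z (successors {u, w, y, t}): φ is false.
  t (successors {v, y, z, t}): φ is true.
For instance, at x:
  At x: \Diamond \neg \neg (\neg r \to q) is true, r is false, so \Diamond \neg \neg (\neg r \to q) \land r is false.
    At x: \Diamond \neg \neg (\neg r \to q) requires \neg \neg (\neg r \to q) at some successor in {v, y, z}.
      \neg \neg (\neg r \to q) holds at v, so \Diamond \neg \neg (\neg r \to q) is true at x.
Satisfying worlds: {u, t}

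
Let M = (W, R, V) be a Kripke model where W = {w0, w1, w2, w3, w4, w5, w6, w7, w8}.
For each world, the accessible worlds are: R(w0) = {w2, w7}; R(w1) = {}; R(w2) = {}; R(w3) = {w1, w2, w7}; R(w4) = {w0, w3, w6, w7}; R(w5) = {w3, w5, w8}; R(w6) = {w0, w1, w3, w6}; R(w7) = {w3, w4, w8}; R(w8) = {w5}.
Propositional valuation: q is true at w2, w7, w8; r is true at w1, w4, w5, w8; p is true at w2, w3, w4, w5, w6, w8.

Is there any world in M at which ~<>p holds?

Yes

Let φ = ~<>p. Evaluate φ at each world:
  w0 (successors {w2, w7}): φ is false.
  w1 (successors ∅): φ is true.
  w2 (successors ∅): φ is true.
  w3 (successors {w1, w2, w7}): φ is false.
  w4 (successors {w0, w3, w6, w7}): φ is false.
  w5 (successors {w3, w5, w8}): φ is false.
  w6 (successors {w0, w1, w3, w6}): φ is false.
  w7 (successors {w3, w4, w8}): φ is false.
  w8 (successors {w5}): φ is false.
Detail at w1 (witness):
  At w1: <>p is false, so ~<>p is true.
    At w1: no accessible worlds, so <>p is false.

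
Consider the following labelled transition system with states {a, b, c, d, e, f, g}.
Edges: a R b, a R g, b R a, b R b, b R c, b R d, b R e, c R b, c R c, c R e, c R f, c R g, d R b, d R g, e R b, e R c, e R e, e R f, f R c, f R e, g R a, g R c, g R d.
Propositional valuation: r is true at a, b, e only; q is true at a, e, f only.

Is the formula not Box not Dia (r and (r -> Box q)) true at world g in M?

No

At g: Box not Dia (r and (r -> Box q)) is true, so not Box not Dia (r and (r -> Box q)) is false.
  At g: Box not Dia (r and (r -> Box q)) requires not Dia (r and (r -> Box q)) at every successor {a, c, d}.
      At a: Dia (r and (r -> Box q)) is false, so not Dia (r and (r -> Box q)) is true.
      At c: Dia (r and (r -> Box q)) is false, so not Dia (r and (r -> Box q)) is true.
      At d: Dia (r and (r -> Box q)) is false, so not Dia (r and (r -> Box q)) is true.
  So Box not Dia (r and (r -> Box q)) is true at g.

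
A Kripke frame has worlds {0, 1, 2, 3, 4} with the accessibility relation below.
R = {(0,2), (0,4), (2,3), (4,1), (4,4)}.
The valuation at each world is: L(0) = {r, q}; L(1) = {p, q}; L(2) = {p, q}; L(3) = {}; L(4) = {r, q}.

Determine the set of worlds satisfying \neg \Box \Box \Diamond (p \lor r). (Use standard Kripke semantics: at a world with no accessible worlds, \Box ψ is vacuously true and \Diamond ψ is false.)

Let φ = \neg \Box \Box \Diamond (p \lor r). Evaluate φ at each world:
  0 (successors {2, 4}): φ is true.
  1 (successors ∅): φ is false.
  2 (successors {3}): φ is false.
  3 (successors ∅): φ is false.
  4 (successors {1, 4}): φ is true.
For instance, at 2:
  At 2: \Box \Box \Diamond (p \lor r) is true, so \neg \Box \Box \Diamond (p \lor r) is false.
    At 2: \Box \Box \Diamond (p \lor r) requires \Box \Diamond (p \lor r) at every successor {3}.
      At 3: \Box \Diamond (p \lor r) is true.
    So \Box \Box \Diamond (p \lor r) is true at 2.
Satisfying worlds: {0, 4}

0, 4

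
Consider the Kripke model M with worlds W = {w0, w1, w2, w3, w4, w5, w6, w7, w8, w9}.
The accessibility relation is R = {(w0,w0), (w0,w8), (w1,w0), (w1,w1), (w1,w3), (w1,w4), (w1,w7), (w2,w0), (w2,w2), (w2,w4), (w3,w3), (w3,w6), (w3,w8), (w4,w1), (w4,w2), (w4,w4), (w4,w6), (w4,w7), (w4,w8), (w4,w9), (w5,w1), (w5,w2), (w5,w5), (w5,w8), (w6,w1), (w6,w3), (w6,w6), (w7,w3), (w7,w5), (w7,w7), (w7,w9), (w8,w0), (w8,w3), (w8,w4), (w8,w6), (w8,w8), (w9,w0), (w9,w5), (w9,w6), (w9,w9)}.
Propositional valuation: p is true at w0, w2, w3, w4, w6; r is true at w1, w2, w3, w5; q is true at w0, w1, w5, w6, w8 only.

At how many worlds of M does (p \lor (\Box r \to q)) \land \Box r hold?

Let φ = (p \lor (\Box r \to q)) \land \Box r. Evaluate φ at each world:
  w0 (successors {w0, w8}): φ is false.
  w1 (successors {w0, w1, w3, w4, w7}): φ is false.
  w2 (successors {w0, w2, w4}): φ is false.
  w3 (successors {w3, w6, w8}): φ is false.
  w4 (successors {w1, w2, w4, w6, w7, w8, w9}): φ is false.
  w5 (successors {w1, w2, w5, w8}): φ is false.
  w6 (successors {w1, w3, w6}): φ is false.
  w7 (successors {w3, w5, w7, w9}): φ is false.
  w8 (successors {w0, w3, w4, w6, w8}): φ is false.
  w9 (successors {w0, w5, w6, w9}): φ is false.
For instance, at w6:
  At w6: p \lor (\Box r \to q) is true, \Box r is false, so (p \lor (\Box r \to q)) \land \Box r is false.
    At w6: p is true, \Box r \to q is true, so p \lor (\Box r \to q) is true.
      At w6: \Box r is false, q is true, so \Box r \to q is true.
    At w6: \Box r requires r at every successor {w1, w3, w6}.
      r fails at w6, so \Box r is false at w6.
Satisfying worlds: none.

0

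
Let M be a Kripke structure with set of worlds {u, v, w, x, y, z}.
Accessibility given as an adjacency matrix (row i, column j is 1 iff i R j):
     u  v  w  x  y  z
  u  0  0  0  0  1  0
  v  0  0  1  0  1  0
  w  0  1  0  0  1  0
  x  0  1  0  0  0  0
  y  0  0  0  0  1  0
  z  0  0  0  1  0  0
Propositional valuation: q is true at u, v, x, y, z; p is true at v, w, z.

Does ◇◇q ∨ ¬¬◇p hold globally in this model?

Yes

Let φ = ◇◇q ∨ ¬¬◇p. Evaluate φ at each world:
  u (successors {y}): φ is true.
  v (successors {w, y}): φ is true.
  w (successors {v, y}): φ is true.
  x (successors {v}): φ is true.
  y (successors {y}): φ is true.
  z (successors {x}): φ is true.
For instance, at u:
  At u: ◇◇q is true, ¬¬◇p is false, so ◇◇q ∨ ¬¬◇p is true.
    At u: ◇◇q requires ◇q at some successor in {y}.
      ◇q holds at y, so ◇◇q is true at u.
    At u: ¬◇p is true, so ¬¬◇p is false.
      At u: ◇p is false, so ¬◇p is true.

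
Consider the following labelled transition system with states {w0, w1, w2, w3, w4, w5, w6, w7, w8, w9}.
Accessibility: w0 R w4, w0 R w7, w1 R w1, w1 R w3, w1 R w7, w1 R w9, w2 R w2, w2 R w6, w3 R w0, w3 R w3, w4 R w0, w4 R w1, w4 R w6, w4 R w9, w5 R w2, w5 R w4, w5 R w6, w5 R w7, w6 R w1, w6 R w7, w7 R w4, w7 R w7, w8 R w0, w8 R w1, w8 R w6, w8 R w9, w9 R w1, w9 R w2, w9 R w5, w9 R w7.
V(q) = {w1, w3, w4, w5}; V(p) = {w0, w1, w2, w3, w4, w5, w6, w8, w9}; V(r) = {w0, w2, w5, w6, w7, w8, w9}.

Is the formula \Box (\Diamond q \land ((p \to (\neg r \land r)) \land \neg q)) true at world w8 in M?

No

At w8: \Box (\Diamond q \land ((p \to (\neg r \land r)) \land \neg q)) requires \Diamond q \land ((p \to (\neg r \land r)) \land \neg q) at every successor {w0, w1, w6, w9}.
  \Diamond q \land ((p \to (\neg r \land r)) \land \neg q) fails at w0, so \Box (\Diamond q \land ((p \to (\neg r \land r)) \land \neg q)) is false at w8.
    At w0: \Diamond q is true, (p \to (\neg r \land r)) \land \neg q is false, so \Diamond q \land ((p \to (\neg r \land r)) \land \neg q) is false.
      At w0: \Diamond q requires q at some successor in {w4, w7}.
        q holds at w4, so \Diamond q is true at w0.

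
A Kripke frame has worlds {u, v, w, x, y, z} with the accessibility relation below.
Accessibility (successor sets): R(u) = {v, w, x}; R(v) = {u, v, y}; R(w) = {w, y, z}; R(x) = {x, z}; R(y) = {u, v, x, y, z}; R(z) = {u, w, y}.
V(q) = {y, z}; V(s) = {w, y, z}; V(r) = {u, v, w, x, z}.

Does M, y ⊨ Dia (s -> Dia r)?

Yes

At y: Dia (s -> Dia r) requires s -> Dia r at some successor in {u, v, x, y, z}.
  s -> Dia r holds at u, so Dia (s -> Dia r) is true at y.
    At u: s is false, Dia r is true, so s -> Dia r is true.
      At u: Dia r requires r at some successor in {v, w, x}.
        r holds at v, so Dia r is true at u.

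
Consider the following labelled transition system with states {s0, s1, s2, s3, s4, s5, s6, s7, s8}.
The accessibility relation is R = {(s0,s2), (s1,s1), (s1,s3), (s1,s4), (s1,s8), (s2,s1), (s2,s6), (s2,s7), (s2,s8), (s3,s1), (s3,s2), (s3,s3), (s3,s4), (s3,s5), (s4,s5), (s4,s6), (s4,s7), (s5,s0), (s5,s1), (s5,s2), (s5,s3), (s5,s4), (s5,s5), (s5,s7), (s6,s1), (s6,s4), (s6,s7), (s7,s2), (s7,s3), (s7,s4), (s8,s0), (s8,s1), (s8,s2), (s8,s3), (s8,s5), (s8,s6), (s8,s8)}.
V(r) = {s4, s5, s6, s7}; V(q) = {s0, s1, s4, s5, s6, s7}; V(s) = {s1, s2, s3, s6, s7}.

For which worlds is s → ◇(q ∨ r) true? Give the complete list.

s0, s1, s2, s3, s4, s5, s6, s7, s8

Let φ = s → ◇(q ∨ r). Evaluate φ at each world:
  s0 (successors {s2}): φ is true.
  s1 (successors {s1, s3, s4, s8}): φ is true.
  s2 (successors {s1, s6, s7, s8}): φ is true.
  s3 (successors {s1, s2, s3, s4, s5}): φ is true.
  s4 (successors {s5, s6, s7}): φ is true.
  s5 (successors {s0, s1, s2, s3, s4, s5, s7}): φ is true.
  s6 (successors {s1, s4, s7}): φ is true.
  s7 (successors {s2, s3, s4}): φ is true.
  s8 (successors {s0, s1, s2, s3, s5, s6, s8}): φ is true.
For instance, at s6:
  At s6: s is true, ◇(q ∨ r) is true, so s → ◇(q ∨ r) is true.
    At s6: ◇(q ∨ r) requires q ∨ r at some successor in {s1, s4, s7}.
      q ∨ r holds at s1, so ◇(q ∨ r) is true at s6.
Satisfying worlds: {s0, s1, s2, s3, s4, s5, s6, s7, s8}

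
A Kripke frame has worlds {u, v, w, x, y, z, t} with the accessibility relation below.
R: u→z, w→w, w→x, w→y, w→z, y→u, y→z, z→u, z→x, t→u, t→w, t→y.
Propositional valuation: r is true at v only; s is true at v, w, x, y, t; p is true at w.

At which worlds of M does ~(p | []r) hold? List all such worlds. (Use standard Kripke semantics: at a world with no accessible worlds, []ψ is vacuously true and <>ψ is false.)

u, y, z, t

Let φ = ~(p | []r). Evaluate φ at each world:
  u (successors {z}): φ is true.
  v (successors ∅): φ is false.
  w (successors {w, x, y, z}): φ is false.
  x (successors ∅): φ is false.
  y (successors {u, z}): φ is true.
  z (successors {u, x}): φ is true.
  t (successors {u, w, y}): φ is true.
For instance, at z:
  At z: p | []r is false, so ~(p | []r) is true.
    At z: p is false, []r is false, so p | []r is false.
      At z: []r requires r at every successor {u, x}.
        r fails at u, so []r is false at z.
Satisfying worlds: {u, y, z, t}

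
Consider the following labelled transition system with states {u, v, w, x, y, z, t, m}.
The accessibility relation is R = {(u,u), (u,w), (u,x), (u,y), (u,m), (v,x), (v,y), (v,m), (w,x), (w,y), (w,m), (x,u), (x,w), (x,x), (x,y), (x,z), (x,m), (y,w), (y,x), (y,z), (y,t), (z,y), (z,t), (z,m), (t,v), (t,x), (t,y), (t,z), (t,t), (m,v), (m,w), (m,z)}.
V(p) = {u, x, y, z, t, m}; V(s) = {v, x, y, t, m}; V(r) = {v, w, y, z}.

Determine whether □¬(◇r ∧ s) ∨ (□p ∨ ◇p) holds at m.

At m: □¬(◇r ∧ s) is false, □p ∨ ◇p is true, so □¬(◇r ∧ s) ∨ (□p ∨ ◇p) is true.
  At m: □¬(◇r ∧ s) requires ¬(◇r ∧ s) at every successor {v, w, z}.
    ¬(◇r ∧ s) fails at v, so □¬(◇r ∧ s) is false at m.
      At v: ◇r ∧ s is true, so ¬(◇r ∧ s) is false.
  At m: □p is false, ◇p is true, so □p ∨ ◇p is true.
    At m: □p requires p at every successor {v, w, z}.
      p fails at v, so □p is false at m.
    At m: ◇p requires p at some successor in {v, w, z}.
      p holds at z, so ◇p is true at m.

Yes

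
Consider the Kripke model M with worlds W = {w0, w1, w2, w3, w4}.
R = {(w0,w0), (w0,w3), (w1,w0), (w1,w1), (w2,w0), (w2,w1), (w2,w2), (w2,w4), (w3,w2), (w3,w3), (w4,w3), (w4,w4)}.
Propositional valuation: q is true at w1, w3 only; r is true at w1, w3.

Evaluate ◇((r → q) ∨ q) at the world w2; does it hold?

Yes

Recall that ◇ψ holds at a world iff ψ holds at some accessible world.
At w2: ◇((r → q) ∨ q) requires (r → q) ∨ q at some successor in {w0, w1, w2, w4}.
  (r → q) ∨ q holds at w0, so ◇((r → q) ∨ q) is true at w2.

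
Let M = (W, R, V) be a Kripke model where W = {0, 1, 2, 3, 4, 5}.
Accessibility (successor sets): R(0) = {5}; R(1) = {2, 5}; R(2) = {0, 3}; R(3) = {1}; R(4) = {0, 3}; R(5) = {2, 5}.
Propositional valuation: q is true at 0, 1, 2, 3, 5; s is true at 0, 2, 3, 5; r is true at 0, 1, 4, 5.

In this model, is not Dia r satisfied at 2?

No

At 2: Dia r is true, so not Dia r is false.
  At 2: Dia r requires r at some successor in {0, 3}.
    r holds at 0, so Dia r is true at 2.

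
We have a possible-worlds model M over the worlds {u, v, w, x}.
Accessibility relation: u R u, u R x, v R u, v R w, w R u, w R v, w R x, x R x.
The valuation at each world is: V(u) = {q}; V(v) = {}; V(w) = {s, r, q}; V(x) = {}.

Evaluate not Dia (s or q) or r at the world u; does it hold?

No

At u: not Dia (s or q) is false, r is false, so not Dia (s or q) or r is false.
  At u: Dia (s or q) is true, so not Dia (s or q) is false.
    At u: Dia (s or q) requires s or q at some successor in {u, x}.
      s or q holds at u, so Dia (s or q) is true at u.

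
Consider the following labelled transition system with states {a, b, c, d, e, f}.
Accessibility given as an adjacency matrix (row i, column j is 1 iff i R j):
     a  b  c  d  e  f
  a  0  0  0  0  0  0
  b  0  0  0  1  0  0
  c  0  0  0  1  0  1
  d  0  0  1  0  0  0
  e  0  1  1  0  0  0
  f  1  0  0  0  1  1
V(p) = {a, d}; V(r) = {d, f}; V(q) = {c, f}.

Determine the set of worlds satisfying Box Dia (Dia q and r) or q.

Let φ = Box Dia (Dia q and r) or q. Evaluate φ at each world:
  a (successors ∅): φ is true.
  b (successors {d}): φ is false.
  c (successors {d, f}): φ is true.
  d (successors {c}): φ is true.
  e (successors {b, c}): φ is true.
  f (successors {a, e, f}): φ is true.
For instance, at c:
  At c: Box Dia (Dia q and r) is false, q is true, so Box Dia (Dia q and r) or q is true.
    At c: Box Dia (Dia q and r) requires Dia (Dia q and r) at every successor {d, f}.
      Dia (Dia q and r) fails at d, so Box Dia (Dia q and r) is false at c.
Satisfying worlds: {a, c, d, e, f}

a, c, d, e, f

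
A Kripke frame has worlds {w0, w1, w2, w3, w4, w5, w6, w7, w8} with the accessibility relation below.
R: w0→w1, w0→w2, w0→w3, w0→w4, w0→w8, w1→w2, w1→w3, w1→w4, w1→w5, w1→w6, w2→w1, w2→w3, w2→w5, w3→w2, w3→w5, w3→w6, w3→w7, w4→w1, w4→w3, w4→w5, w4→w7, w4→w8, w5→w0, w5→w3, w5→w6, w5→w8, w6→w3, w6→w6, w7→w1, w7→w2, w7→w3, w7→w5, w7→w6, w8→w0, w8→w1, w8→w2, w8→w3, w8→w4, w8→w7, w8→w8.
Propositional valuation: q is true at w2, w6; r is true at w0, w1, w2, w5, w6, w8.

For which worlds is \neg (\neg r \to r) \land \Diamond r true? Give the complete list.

w3, w4, w7

Let φ = \neg (\neg r \to r) \land \Diamond r. Evaluate φ at each world:
  w0 (successors {w1, w2, w3, w4, w8}): φ is false.
  w1 (successors {w2, w3, w4, w5, w6}): φ is false.
  w2 (successors {w1, w3, w5}): φ is false.
  w3 (successors {w2, w5, w6, w7}): φ is true.
  w4 (successors {w1, w3, w5, w7, w8}): φ is true.
  w5 (successors {w0, w3, w6, w8}): φ is false.
  w6 (successors {w3, w6}): φ is false.
  w7 (successors {w1, w2, w3, w5, w6}): φ is true.
  w8 (successors {w0, w1, w2, w3, w4, w7, w8}): φ is false.
For instance, at w5:
  At w5: \neg (\neg r \to r) is false, \Diamond r is true, so \neg (\neg r \to r) \land \Diamond r is false.
    At w5: \Diamond r requires r at some successor in {w0, w3, w6, w8}.
      r holds at w0, so \Diamond r is true at w5.
Satisfying worlds: {w3, w4, w7}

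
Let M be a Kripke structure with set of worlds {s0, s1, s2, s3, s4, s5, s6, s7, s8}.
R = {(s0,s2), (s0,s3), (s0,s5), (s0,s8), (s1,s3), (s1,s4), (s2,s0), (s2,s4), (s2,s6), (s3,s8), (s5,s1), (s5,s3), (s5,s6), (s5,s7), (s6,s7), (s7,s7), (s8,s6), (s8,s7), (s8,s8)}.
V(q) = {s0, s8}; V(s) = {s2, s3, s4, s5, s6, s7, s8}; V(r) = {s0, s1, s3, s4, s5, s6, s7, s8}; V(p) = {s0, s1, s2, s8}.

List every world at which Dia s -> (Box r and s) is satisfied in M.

s2, s3, s4, s5, s6, s7, s8

Let φ = Dia s -> (Box r and s). Evaluate φ at each world:
  s0 (successors {s2, s3, s5, s8}): φ is false.
  s1 (successors {s3, s4}): φ is false.
  s2 (successors {s0, s4, s6}): φ is true.
  s3 (successors {s8}): φ is true.
  s4 (successors ∅): φ is true.
  s5 (successors {s1, s3, s6, s7}): φ is true.
  s6 (successors {s7}): φ is true.
  s7 (successors {s7}): φ is true.
  s8 (successors {s6, s7, s8}): φ is true.
For instance, at s2:
  At s2: Dia s is true, Box r and s is true, so Dia s -> (Box r and s) is true.
    At s2: Dia s requires s at some successor in {s0, s4, s6}.
      s holds at s4, so Dia s is true at s2.
    At s2: Box r is true, s is true, so Box r and s is true.
      At s2: Box r requires r at every successor {s0, s4, s6}.
        At s0: r is true.
        At s4: r is true.
        At s6: r is true.
      So Box r is true at s2.
Satisfying worlds: {s2, s3, s4, s5, s6, s7, s8}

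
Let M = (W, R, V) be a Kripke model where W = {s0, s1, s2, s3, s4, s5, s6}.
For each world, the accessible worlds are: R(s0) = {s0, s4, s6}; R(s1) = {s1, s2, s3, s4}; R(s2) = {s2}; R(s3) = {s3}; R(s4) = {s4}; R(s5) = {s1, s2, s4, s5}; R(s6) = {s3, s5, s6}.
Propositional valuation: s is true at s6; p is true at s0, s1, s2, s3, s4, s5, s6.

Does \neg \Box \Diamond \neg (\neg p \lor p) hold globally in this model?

Recall that \Box ψ holds at a world iff ψ holds at every accessible world, and \Diamond ψ holds iff ψ holds at some accessible world.
Let φ = \neg \Box \Diamond \neg (\neg p \lor p). Evaluate φ at each world:
  s0 (successors {s0, s4, s6}): φ is true.
  s1 (successors {s1, s2, s3, s4}): φ is true.
  s2 (successors {s2}): φ is true.
  s3 (successors {s3}): φ is true.
  s4 (successors {s4}): φ is true.
  s5 (successors {s1, s2, s4, s5}): φ is true.
  s6 (successors {s3, s5, s6}): φ is true.
For instance, at s2:
  At s2: \Box \Diamond \neg (\neg p \lor p) is false, so \neg \Box \Diamond \neg (\neg p \lor p) is true.
    At s2: \Box \Diamond \neg (\neg p \lor p) requires \Diamond \neg (\neg p \lor p) at every successor {s2}.
      \Diamond \neg (\neg p \lor p) fails at s2, so \Box \Diamond \neg (\neg p \lor p) is false at s2.

Yes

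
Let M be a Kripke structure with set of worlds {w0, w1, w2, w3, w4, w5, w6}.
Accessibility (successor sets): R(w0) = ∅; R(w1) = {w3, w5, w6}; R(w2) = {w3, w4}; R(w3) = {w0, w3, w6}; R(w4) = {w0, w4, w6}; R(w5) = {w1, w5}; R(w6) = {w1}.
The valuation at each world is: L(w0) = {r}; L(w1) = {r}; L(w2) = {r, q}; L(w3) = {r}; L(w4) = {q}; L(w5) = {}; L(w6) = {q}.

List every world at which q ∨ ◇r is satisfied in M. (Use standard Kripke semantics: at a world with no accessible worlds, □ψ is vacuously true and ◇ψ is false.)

w1, w2, w3, w4, w5, w6

Let φ = q ∨ ◇r. Evaluate φ at each world:
  w0 (successors ∅): φ is false.
  w1 (successors {w3, w5, w6}): φ is true.
  w2 (successors {w3, w4}): φ is true.
  w3 (successors {w0, w3, w6}): φ is true.
  w4 (successors {w0, w4, w6}): φ is true.
  w5 (successors {w1, w5}): φ is true.
  w6 (successors {w1}): φ is true.
For instance, at w4:
  At w4: q is true, ◇r is true, so q ∨ ◇r is true.
    At w4: ◇r requires r at some successor in {w0, w4, w6}.
      r holds at w0, so ◇r is true at w4.
Satisfying worlds: {w1, w2, w3, w4, w5, w6}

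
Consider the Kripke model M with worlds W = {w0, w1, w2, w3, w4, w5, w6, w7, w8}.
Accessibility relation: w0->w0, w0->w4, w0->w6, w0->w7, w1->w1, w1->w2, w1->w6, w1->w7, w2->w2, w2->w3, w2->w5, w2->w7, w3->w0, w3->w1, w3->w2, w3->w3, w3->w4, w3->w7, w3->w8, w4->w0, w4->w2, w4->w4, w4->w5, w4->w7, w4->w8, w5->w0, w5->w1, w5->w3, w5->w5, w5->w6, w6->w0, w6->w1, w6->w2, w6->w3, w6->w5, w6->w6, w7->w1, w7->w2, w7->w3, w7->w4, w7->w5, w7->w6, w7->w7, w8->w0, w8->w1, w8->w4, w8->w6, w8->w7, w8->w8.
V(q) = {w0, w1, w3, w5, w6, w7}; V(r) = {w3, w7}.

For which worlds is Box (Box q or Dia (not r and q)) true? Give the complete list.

Let φ = Box (Box q or Dia (not r and q)). Evaluate φ at each world:
  w0 (successors {w0, w4, w6, w7}): φ is true.
  w1 (successors {w1, w2, w6, w7}): φ is true.
  w2 (successors {w2, w3, w5, w7}): φ is true.
  w3 (successors {w0, w1, w2, w3, w4, w7, w8}): φ is true.
  w4 (successors {w0, w2, w4, w5, w7, w8}): φ is true.
  w5 (successors {w0, w1, w3, w5, w6}): φ is true.
  w6 (successors {w0, w1, w2, w3, w5, w6}): φ is true.
  w7 (successors {w1, w2, w3, w4, w5, w6, w7}): φ is true.
  w8 (successors {w0, w1, w4, w6, w7, w8}): φ is true.
For instance, at w6:
  At w6: Box (Box q or Dia (not r and q)) requires Box q or Dia (not r and q) at every successor {w0, w1, w2, w3, w5, w6}.
    At w0: Box q or Dia (not r and q) is true.
    At w1: Box q or Dia (not r and q) is true.
    At w2: Box q or Dia (not r and q) is true.
    At w3: Box q or Dia (not r and q) is true.
    At w5: Box q or Dia (not r and q) is true.
    At w6: Box q or Dia (not r and q) is true.
  So Box (Box q or Dia (not r and q)) is true at w6.
Satisfying worlds: {w0, w1, w2, w3, w4, w5, w6, w7, w8}

w0, w1, w2, w3, w4, w5, w6, w7, w8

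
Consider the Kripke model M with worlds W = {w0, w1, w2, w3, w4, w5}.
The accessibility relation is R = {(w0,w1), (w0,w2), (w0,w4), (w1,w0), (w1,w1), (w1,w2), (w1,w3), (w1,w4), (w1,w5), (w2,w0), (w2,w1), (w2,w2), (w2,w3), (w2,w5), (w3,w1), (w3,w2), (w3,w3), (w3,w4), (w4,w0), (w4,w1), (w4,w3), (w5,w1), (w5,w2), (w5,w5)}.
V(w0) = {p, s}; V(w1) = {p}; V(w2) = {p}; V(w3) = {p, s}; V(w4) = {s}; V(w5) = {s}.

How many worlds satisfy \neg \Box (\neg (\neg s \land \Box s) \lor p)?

0

Let φ = \neg \Box (\neg (\neg s \land \Box s) \lor p). Evaluate φ at each world:
  w0 (successors {w1, w2, w4}): φ is false.
  w1 (successors {w0, w1, w2, w3, w4, w5}): φ is false.
  w2 (successors {w0, w1, w2, w3, w5}): φ is false.
  w3 (successors {w1, w2, w3, w4}): φ is false.
  w4 (successors {w0, w1, w3}): φ is false.
  w5 (successors {w1, w2, w5}): φ is false.
For instance, at w4:
  At w4: \Box (\neg (\neg s \land \Box s) \lor p) is true, so \neg \Box (\neg (\neg s \land \Box s) \lor p) is false.
    At w4: \Box (\neg (\neg s \land \Box s) \lor p) requires \neg (\neg s \land \Box s) \lor p at every successor {w0, w1, w3}.
      At w0: \neg (\neg s \land \Box s) \lor p is true.
      At w1: \neg (\neg s \land \Box s) \lor p is true.
      At w3: \neg (\neg s \land \Box s) \lor p is true.
    So \Box (\neg (\neg s \land \Box s) \lor p) is true at w4.
Satisfying worlds: none.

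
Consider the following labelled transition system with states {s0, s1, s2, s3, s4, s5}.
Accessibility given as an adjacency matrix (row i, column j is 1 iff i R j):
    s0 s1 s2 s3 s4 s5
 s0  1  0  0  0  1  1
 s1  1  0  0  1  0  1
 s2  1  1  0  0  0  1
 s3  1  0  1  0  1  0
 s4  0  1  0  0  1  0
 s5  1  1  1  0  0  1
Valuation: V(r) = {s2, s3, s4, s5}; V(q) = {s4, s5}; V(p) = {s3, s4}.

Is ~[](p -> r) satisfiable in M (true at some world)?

No

Let φ = ~[](p -> r). Evaluate φ at each world:
  s0 (successors {s0, s4, s5}): φ is false.
  s1 (successors {s0, s3, s5}): φ is false.
  s2 (successors {s0, s1, s5}): φ is false.
  s3 (successors {s0, s2, s4}): φ is false.
  s4 (successors {s1, s4}): φ is false.
  s5 (successors {s0, s1, s2, s5}): φ is false.
For instance, at s1:
  At s1: [](p -> r) is true, so ~[](p -> r) is false.
    At s1: [](p -> r) requires p -> r at every successor {s0, s3, s5}.
      At s0: p -> r is true.
      At s3: p -> r is true.
      At s5: p -> r is true.
    So [](p -> r) is true at s1.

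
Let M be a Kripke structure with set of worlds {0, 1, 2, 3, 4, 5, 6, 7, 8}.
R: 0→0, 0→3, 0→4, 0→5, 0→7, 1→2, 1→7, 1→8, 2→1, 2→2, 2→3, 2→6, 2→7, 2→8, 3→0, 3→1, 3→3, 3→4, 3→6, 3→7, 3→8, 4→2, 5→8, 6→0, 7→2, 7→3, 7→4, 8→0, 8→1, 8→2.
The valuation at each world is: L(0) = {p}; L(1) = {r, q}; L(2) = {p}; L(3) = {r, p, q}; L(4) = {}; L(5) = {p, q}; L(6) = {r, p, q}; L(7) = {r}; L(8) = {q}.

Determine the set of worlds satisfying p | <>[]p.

0, 2, 3, 5, 6, 7

Let φ = p | <>[]p. Evaluate φ at each world:
  0 (successors {0, 3, 4, 5, 7}): φ is true.
  1 (successors {2, 7, 8}): φ is false.
  2 (successors {1, 2, 3, 6, 7, 8}): φ is true.
  3 (successors {0, 1, 3, 4, 6, 7, 8}): φ is true.
  4 (successors {2}): φ is false.
  5 (successors {8}): φ is true.
  6 (successors {0}): φ is true.
  7 (successors {2, 3, 4}): φ is true.
  8 (successors {0, 1, 2}): φ is false.
For instance, at 1:
  At 1: p is false, <>[]p is false, so p | <>[]p is false.
    At 1: <>[]p requires []p at some successor in {2, 7, 8}.
      At 2: []p is false.
      At 7: []p is false.
      At 8: []p is false.
    So <>[]p is false at 1.
Satisfying worlds: {0, 2, 3, 5, 6, 7}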